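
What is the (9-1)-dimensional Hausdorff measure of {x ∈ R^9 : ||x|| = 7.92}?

S = n·V_n(r)/r = 9·V_9(7.92)/7.92 (volume-to-surface relation), giving 4.59581e+08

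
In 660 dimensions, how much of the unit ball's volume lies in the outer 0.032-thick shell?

Shell fraction = 1 - (1-0.032)^660 ≈ 1 - 4.761e-10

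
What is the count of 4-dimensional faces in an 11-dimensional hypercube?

Number of 4-faces = C(11,4) · 2^(11-4) = 330 · 128 = 42240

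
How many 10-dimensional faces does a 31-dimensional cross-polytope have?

f_10(31-orthoplex) = 2^11 · (31 choose 11) = 173408901120.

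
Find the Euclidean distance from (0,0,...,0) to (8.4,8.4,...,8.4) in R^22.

||(8.4,8.4,...,8.4)|| = √(22)·8.4 ≈ 39.3995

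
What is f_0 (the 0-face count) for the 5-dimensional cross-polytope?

Each 0-face is the convex hull of 1 vertex, one chosen as ±e_i from each of 1 distinct axis: 2^1·C(5,1) = 10.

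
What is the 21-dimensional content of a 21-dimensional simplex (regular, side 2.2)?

Volume = 2.2^21 · √(22/2^21) / 21! ≈ 9.8385e-16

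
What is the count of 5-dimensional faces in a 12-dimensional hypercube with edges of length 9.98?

Choose 5 of 12 axes to span the face (C(12,5) = 792 ways), then fix each of the remaining 7 coordinates at one of its two extreme values (2^7 = 128 ways): 792·128 = 101376.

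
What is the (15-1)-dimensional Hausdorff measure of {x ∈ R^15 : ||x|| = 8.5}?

S_15(8.5) = 2·π^(15/2)·(8.5)^14 / Γ(15/2) = 168377826559400929·π^7/8648640 ≈ 5.88012e+13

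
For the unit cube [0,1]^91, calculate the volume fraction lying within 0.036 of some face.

Shell fraction = 1 - (1-0.072)^91 ≈ 0.998886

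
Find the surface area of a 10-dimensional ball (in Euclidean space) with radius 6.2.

S = n·V_n(r)/r = 10·V_10(6.2)/6.2 (volume-to-surface relation), giving 3.45218e+08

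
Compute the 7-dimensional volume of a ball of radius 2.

The n-ball volume is π^(n/2)·r^n/Γ(n/2+1). With n=7, r=2: V = 2048·π^3/105 ≈ 604.77.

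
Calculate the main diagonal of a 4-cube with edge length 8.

||(8,8,...,8)|| = √(4)·8 = 16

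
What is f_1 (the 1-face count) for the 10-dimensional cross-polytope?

Each 1-face is the convex hull of 2 vertices, one chosen as ±e_i from each of 2 distinct axes: 2^2·C(10,2) = 180.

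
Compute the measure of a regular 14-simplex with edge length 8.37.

Volume = 8.37^14 · √(15/2^14) / 14! ≈ 2.87464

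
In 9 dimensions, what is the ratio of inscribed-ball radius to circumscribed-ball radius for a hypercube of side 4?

r_in = 4/2 (half the side); r_out = 4√9/2 (half the diagonal). Ratio = 1/√9 ≈ 0.333333.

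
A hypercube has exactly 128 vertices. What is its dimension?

The n-cube has 2^n vertices, and 128 = 2^7, so n = 7.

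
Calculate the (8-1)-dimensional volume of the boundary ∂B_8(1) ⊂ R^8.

S_8(1) = 2·π^(8/2)·(1)^7 / Γ(8/2) = π^4/3 ≈ 32.4697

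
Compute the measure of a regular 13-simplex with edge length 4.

V_13 = √(14) · 4^13 / (13! · 2^(13/2)) ≈ 0.000445521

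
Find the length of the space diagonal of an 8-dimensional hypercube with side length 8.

Diagonal = √8 · 8 ≈ 22.6274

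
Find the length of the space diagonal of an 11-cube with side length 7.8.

d = √(7.8² + 7.8² + ... + 7.8²) [11 terms] = √(11·7.8²) = 7.8√11 ≈ 25.8697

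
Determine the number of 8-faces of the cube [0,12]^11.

f_8(11-cube) = (11 choose 8) · 2^3 = 1320.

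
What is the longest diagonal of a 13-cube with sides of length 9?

||(9,9,...,9)|| = √(13)·9 ≈ 32.45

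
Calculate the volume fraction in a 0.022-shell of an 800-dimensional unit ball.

Shell fraction = 1 - (1-0.022)^800 ≈ 0.9999999813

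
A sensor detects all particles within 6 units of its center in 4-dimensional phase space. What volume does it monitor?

V_4(6) = π^(4/2) · (6)^4 / Γ(4/2 + 1) = 648·π^2 ≈ 6395.5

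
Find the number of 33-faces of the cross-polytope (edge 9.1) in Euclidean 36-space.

f_33(36-orthoplex) = 2^34 · (36 choose 34) = 10823317585920.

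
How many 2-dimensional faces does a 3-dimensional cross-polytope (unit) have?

f_2(3-orthoplex) = 2^3 · (3 choose 3) = 8.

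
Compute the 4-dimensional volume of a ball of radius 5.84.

The n-ball volume is π^(n/2)·r^n/Γ(n/2+1). With n=4, r=5.84: V ≈ 5740.12.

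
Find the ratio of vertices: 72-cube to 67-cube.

The 72-cube has 2^72 = 4722366482869645213696 vertices. The 67-cube has 2^67 = 147573952589676412928 vertices. Ratio: 4722366482869645213696/147573952589676412928 = 32.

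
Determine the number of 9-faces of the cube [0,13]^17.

An n-cube has C(n,k)·2^(n-k) k-faces. Here C(17,9)·2^8 = 24310·256 = 6223360.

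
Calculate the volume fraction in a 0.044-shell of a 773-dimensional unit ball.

V(inner)/V(outer) = ((1-0.044)/1)^773 ≈ 7.833e-16, so the shell fraction is 1 - 7.833e-16.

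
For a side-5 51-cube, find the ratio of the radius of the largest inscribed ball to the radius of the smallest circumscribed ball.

r_in / r_out = (5/2) / (5√51/2) = 1/√51 ≈ 0.140028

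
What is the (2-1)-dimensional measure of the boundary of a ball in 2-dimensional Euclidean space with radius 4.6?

|∂B_2(4.6)| = 2πr = 2π·4.6 ≈ 28.9027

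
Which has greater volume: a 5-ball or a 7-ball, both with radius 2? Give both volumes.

V_5(2) ≈ 168.441. V_7(2) ≈ 604.77. The 7-ball is larger.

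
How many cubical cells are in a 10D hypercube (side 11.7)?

Choose 3 of 10 axes to span the face (C(10,3) = 120 ways), then fix each of the remaining 7 coordinates at one of its two extreme values (2^7 = 128 ways): 120·128 = 15360.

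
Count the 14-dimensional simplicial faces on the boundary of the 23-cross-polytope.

Number of 14-faces = 2^(14+1) · C(23,14+1) = 32768 · 490314 = 16066609152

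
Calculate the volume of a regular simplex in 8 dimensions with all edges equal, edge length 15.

V_8 = √(9) · 15^8 / (8! · 2^(8/2)) ≈ 11918.2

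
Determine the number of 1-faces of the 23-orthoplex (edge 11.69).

An n-cross-polytope has 2^(k+1)·C(n,k+1) k-faces. Here 2^2·C(23,2) = 4·253 = 1012.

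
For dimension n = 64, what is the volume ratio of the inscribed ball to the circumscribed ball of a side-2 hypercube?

The radii are 2/2 and 2√64/2, so the volume ratio is (1/√64)^64 = 64^{-64/2} ≈ 1.59309e-58.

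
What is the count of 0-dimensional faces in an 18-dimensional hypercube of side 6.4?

Number of 0-faces = C(18,0) · 2^(18-0) = 1 · 262144 = 262144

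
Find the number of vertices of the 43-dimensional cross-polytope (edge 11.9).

The vertices are ±e_1, ..., ±e_43, so there are 2·43 = 86.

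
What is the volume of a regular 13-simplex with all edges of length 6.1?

Volume = 6.1^13 · √(14/2^13) / 13! ≈ 0.107492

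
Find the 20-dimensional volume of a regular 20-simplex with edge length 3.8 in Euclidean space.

V_20 = √(21) · 3.8^20 / (20! · 2^(20/2)) ≈ 7.25032e-10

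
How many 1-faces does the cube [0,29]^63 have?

The 63-cube has n·2^(n-1) = 63·2^62 = 63·4611686018427387904 = 290536219160925437952 edges.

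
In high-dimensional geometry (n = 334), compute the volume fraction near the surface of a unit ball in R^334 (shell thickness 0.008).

1 - (1-0.008)^334 ≈ 0.931625 ≈ 93.16%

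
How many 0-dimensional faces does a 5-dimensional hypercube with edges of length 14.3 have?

Number of 0-faces = C(5,0) · 2^(5-0) = 1 · 32 = 32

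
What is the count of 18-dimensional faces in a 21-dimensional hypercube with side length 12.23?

An n-cube has C(n,k)·2^(n-k) k-faces. Here C(21,18)·2^3 = 1330·8 = 10640.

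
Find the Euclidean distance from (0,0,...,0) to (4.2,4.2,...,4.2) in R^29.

d = √(4.2² + 4.2² + ... + 4.2²) [29 terms] = √(29·4.2²) = 4.2√29 ≈ 22.6177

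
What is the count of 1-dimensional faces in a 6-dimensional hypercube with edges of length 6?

Choose 1 of 6 axes to span the face (C(6,1) = 6 ways), then fix each of the remaining 5 coordinates at one of its two extreme values (2^5 = 32 ways): 6·32 = 192.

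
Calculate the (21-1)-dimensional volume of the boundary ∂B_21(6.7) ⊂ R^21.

The surface area of an n-ball is 2π^(n/2) r^(n-1) / Γ(n/2). For n=21, r=6.7: 9.73337e+15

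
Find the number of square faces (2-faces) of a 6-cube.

Number of 2-faces = C(6,2) · 2^(6-2) = 15 · 16 = 240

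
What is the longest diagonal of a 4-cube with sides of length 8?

Diagonal = √4 · 8 = 16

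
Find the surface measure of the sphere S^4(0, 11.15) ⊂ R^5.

S = n·V_n(r)/r = 5·V_5(11.15)/11.15 (volume-to-surface relation), giving 406788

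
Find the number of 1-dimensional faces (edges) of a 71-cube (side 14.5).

The 71-cube has n·2^(n-1) = 71·2^70 = 71·1180591620717411303424 = 83822005070936202543104 edges.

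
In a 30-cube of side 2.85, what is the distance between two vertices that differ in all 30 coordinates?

Diagonal = √30 · 2.85 ≈ 15.6101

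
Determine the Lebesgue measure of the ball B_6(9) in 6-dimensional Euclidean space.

Volume = π^{6/2}·(9)^6/Γ(4) = 177147·π^3/2 ≈ 2.74633e+06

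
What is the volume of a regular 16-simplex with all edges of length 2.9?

V = (2.9^16 / 16!) · √((16+1) / 2^16) ≈ 1.92634e-08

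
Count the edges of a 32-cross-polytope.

Number of 1-faces = 2^(1+1) · C(32,1+1) = 4 · 496 = 1984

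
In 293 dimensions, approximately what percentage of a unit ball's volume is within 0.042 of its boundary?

1 - (1-0.042)^293 ≈ 0.9999965319 ≈ 99.999653%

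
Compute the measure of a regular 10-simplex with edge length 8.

V = (8^10 / 10!) · √((10+1) / 2^10) ≈ 30.6678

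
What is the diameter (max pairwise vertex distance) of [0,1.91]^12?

||(1.91,1.91,...,1.91)|| = √(12)·1.91 ≈ 6.61643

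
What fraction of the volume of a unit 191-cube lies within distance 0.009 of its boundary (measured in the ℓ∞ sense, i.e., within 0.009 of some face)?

Shell fraction = 1 - (1-0.018)^191 ≈ 0.968862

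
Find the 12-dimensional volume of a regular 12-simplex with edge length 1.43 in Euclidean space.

For a regular n-simplex with edge a, V = (a^n / n!)·√((n+1)/2^n). With a=1.43, n=12: V ≈ 8.59978e-09.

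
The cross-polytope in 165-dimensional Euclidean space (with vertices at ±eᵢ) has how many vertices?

The vertices are ±e_1, ..., ±e_165, so there are 2·165 = 330.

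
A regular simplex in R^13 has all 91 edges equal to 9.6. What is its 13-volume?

V = (9.6^13 / 13!) · √((13+1) / 2^13) ≈ 39.0494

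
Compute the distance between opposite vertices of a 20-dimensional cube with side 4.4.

Diagonal = √20 · 4.4 ≈ 19.6774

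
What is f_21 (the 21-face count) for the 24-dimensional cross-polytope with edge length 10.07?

f_21(24-orthoplex) = 2^22 · (24 choose 22) = 1157627904.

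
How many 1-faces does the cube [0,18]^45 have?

Each of the 2^45 = 35184372088832 vertices has degree 45; total edges = 45·2^45/2 = 791648371998720.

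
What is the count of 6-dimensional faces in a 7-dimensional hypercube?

f_6(7-cube) = (7 choose 6) · 2^1 = 14.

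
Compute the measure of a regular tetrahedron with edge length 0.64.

Volume = (√2/12) · 0.64³ = 0.030894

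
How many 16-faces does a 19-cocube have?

Each 16-face is the convex hull of 17 vertices, one chosen as ±e_i from each of 17 distinct axes: 2^17·C(19,17) = 22413312.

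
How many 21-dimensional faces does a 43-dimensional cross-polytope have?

Each 21-face is the convex hull of 22 vertices, one chosen as ±e_i from each of 22 distinct axes: 2^22·C(43,22) = 4412615349963325440.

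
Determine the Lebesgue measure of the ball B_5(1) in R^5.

The n-ball volume is π^(n/2)·r^n/Γ(n/2+1). With n=5, r=1: V = 8·π^2/15 ≈ 5.26379.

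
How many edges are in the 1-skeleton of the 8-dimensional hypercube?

An n-cube has n·2^(n-1) edges. With n = 8: 8·128 = 1024.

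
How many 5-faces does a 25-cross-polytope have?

f_5(25-orthoplex) = 2^6 · (25 choose 6) = 11334400.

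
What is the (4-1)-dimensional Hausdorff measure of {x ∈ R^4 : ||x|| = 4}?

S = n·V_n(r)/r = 4·V_4(4)/4 (volume-to-surface relation), giving 128·π^2 ≈ 1263.31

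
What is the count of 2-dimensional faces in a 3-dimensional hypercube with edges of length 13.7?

f_2(3-cube) = (3 choose 2) · 2^1 = 6.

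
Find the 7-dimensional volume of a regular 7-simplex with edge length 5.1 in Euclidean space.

V = (5.1^7 / 7!) · √((7+1) / 2^7) ≈ 4.45144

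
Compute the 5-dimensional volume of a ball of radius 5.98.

The n-ball volume is π^(n/2)·r^n/Γ(n/2+1). With n=5, r=5.98: V ≈ 40253.6.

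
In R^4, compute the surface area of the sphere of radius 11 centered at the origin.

|∂B_4(11)| = 2662·π^2 ≈ 26272.9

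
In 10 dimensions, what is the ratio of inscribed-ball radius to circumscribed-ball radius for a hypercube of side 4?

r_in = 4/2 (half the side); r_out = 4√10/2 (half the diagonal). Ratio = 1/√10 ≈ 0.316228.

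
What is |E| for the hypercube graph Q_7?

An n-cube has n·2^(n-1) edges. With n = 7: 7·64 = 448.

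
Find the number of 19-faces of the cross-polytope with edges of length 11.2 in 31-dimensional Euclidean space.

f_19(31-orthoplex) = 2^20 · (31 choose 20) = 88785357373440.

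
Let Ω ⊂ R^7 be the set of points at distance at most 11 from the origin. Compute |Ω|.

Volume = π^{7/2}·(11)^7/Γ(9/2) = 311794736·π^3/105 ≈ 9.20723e+07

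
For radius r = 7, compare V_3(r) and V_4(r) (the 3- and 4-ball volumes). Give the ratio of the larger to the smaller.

V_3(7) ≈ 1436.76, V_4(7) ≈ 11848.5. The 4-ball is larger by a factor of 8.247.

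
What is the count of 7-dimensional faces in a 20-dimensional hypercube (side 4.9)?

Choose 7 of 20 axes to span the face (C(20,7) = 77520 ways), then fix each of the remaining 13 coordinates at one of its two extreme values (2^13 = 8192 ways): 77520·8192 = 635043840.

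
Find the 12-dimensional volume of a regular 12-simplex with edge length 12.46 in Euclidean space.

Volume = 12.46^12 · √(13/2^12) / 12! ≈ 1646.92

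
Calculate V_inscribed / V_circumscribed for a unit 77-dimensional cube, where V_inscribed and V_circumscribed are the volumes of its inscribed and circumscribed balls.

V_in/V_out = n^(-n/2) = 77^(-77/2) ≈ 2.34481e-73.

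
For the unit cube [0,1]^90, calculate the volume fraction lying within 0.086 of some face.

1 - (1 - 2·0.086)^90 = 1 - 0.828^90 ≈ 0.9999999581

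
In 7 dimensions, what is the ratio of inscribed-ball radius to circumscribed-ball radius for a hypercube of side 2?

For an n-cube of any side s, the inradius is s/2 and the circumradius is s√n/2, so the ratio is 1/√7 ≈ 0.377964.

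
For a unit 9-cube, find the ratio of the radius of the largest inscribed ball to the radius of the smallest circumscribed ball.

For an n-cube of any side s, the inradius is s/2 and the circumradius is s√n/2, so the ratio is 1/√9 ≈ 0.333333.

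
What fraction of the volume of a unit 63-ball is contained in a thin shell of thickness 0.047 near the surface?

Shell fraction = 1 - (1-0.047)^63 ≈ 0.951822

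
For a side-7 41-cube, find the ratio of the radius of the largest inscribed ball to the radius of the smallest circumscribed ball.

For an n-cube of any side s, the inradius is s/2 and the circumradius is s√n/2, so the ratio is 1/√41 ≈ 0.156174.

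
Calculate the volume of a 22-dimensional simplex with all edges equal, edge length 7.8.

V = (7.8^22 / 22!) · √((22+1) / 2^22) ≈ 8.80742e-05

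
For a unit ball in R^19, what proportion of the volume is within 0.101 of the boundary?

V(inner)/V(outer) = ((1-0.101)/1)^19 ≈ 0.1323, so the shell fraction is 0.867738.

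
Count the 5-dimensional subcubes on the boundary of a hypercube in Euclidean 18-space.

Choose 5 of 18 axes to span the face (C(18,5) = 8568 ways), then fix each of the remaining 13 coordinates at one of its two extreme values (2^13 = 8192 ways): 8568·8192 = 70189056.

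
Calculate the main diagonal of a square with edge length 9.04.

Diagonal = √2 · 9.04 ≈ 12.7845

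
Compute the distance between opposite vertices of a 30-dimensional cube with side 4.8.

The space diagonal of an n-cube of side s is s√n. Here 4.8·√30 ≈ 26.2907.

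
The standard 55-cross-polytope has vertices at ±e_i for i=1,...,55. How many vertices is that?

The 55-dimensional cross-polytope has 2n = 2·55 = 110 vertices.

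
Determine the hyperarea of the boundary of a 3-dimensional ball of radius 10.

S = n·V_n(r)/r = 3·V_3(10)/10 (volume-to-surface relation), giving 4πr² = 4π·(10)² ≈ 1256.64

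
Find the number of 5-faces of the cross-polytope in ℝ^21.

An n-cross-polytope has 2^(k+1)·C(n,k+1) k-faces. Here 2^6·C(21,6) = 64·54264 = 3472896.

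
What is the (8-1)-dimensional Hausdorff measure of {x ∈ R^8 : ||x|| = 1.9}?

The surface area of an n-ball is 2π^(n/2) r^(n-1) / Γ(n/2). For n=8, r=1.9: 2902.37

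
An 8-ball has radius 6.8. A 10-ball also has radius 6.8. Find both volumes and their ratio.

V_8(6.8) ≈ 1.85549e+07. V_10(6.8) ≈ 5.39085e+08. Ratio V_8/V_10 ≈ 0.03442.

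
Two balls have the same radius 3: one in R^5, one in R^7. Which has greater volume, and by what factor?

V_5(3) ≈ 1279.1, V_7(3) ≈ 10333.1. The 7-ball is larger by a factor of 8.078.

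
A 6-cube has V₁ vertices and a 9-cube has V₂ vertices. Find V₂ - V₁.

V₁ = 2^6 = 64. V₂ = 2^9 = 512. V₂ - V₁ = 448.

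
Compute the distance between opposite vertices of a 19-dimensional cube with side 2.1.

Diagonal = √19 · 2.1 ≈ 9.15369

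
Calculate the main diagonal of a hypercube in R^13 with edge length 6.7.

The space diagonal of an n-cube of side s is s√n. Here 6.7·√13 ≈ 24.1572.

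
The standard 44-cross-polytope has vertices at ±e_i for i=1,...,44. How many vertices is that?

An n-cross-polytope has 2n vertices; here n = 44, giving 88.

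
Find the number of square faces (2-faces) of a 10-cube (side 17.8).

f_2(10-cube) = (10 choose 2) · 2^8 = 11520.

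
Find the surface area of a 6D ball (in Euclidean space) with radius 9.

|∂B_6(9)| = 59049·π^3 ≈ 1.83089e+06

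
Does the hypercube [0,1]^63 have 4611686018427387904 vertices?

False. The 63-cube has 2^63 = 9223372036854775808 vertices.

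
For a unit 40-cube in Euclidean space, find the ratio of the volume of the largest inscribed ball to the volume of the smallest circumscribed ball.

V_in / V_out = (r_in/r_out)^40 = (1/√40)^40 = 40^(-40/2) ≈ 9.09495e-33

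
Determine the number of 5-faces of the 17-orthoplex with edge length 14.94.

Number of 5-faces = 2^(5+1) · C(17,5+1) = 64 · 12376 = 792064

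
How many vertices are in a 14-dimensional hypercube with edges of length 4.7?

f_0(14-cube) = (14 choose 0) · 2^14 = 16384.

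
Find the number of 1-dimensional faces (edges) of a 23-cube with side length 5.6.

Number of 1-faces = C(23,1)·2^(23-1) = 23·4194304 = 96468992.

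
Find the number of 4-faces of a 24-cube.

f_4(24-cube) = (24 choose 4) · 2^20 = 11142168576.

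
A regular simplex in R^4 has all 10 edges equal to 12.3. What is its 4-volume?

V = (12.3^4 / 4!) · √((4+1) / 2^4) ≈ 533.131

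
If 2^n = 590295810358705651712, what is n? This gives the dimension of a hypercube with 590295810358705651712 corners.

2^n = 590295810358705651712 ⇒ n = log_2(590295810358705651712) = 69.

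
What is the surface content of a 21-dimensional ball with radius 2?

|∂B_21(2)| = 2147483648·π^10/654729075 ≈ 307162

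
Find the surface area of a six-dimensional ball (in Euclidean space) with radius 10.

S = n·V_n(r)/r = 6·V_6(10)/10 (volume-to-surface relation), giving 100000·π^3 ≈ 3.10063e+06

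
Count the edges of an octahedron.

An n-cross-polytope has 2^(k+1)·C(n,k+1) k-faces. Here 2^2·C(3,2) = 4·3 = 12.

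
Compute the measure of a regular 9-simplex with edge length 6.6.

Volume = 6.6^9 · √(10/2^9) / 9! ≈ 9.15161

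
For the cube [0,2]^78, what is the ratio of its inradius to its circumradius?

Ratio = (s/2)/(s√78/2) = 78^(-1/2) ≈ 0.113228.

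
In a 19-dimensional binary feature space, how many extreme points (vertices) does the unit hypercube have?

Number of vertices = 2^19 = 524288.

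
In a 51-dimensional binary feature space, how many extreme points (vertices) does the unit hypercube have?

An n-cube has 2^n vertices; for n = 51 that is 2^51 = 2251799813685248.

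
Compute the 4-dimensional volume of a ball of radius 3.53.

V_4(3.53) = π^(4/2) · (3.53)^4 / Γ(4/2 + 1) ≈ 766.247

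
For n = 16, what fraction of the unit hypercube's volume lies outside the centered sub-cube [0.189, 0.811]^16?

The inner cube has side 1-2·0.189 = 0.622 and volume (0.622)^16 ≈ 0.0005019, so the shell holds 0.999498 of the volume.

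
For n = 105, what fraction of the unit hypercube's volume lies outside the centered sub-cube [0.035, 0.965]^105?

1 - (1 - 2·0.035)^105 = 1 - 0.93^105 ≈ 0.999509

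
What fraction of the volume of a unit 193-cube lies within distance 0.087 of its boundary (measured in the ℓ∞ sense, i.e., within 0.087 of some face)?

Shell fraction = 1 - (1-0.174)^193 ≈ 1 - 9.487e-17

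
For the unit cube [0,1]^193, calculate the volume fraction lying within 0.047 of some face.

Shell fraction = 1 - (1-0.094)^193 ≈ 0.9999999947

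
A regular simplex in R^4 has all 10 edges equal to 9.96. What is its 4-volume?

V = (9.96^4 / 4!) · √((4+1) / 2^4) ≈ 229.219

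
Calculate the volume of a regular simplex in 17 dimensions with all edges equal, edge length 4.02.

Volume = 4.02^17 · √(18/2^17) / 17! ≈ 6.16106e-07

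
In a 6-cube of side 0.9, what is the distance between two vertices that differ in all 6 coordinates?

The space diagonal of an n-cube of side s is s√n. Here 0.9·√6 ≈ 2.20454.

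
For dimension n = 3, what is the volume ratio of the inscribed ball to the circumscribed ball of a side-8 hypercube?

Volume scales as r^n, and r_in/r_out = 1/√3, giving (1/√3)^3 ≈ 0.19245.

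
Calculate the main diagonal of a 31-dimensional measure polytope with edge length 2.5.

||(2.5,2.5,...,2.5)|| = √(31)·2.5 ≈ 13.9194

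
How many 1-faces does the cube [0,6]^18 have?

The 18-cube has n·2^(n-1) = 18·2^17 = 18·131072 = 2359296 edges.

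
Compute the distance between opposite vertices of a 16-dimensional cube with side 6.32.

The space diagonal of an n-cube of side s is s√n. Here 6.32·√16 = 25.28.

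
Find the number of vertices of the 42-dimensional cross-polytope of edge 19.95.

An n-cross-polytope has 2n vertices; here n = 42, giving 84.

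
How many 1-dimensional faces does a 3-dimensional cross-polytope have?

Each 1-face is the convex hull of 2 vertices, one chosen as ±e_i from each of 2 distinct axes: 2^2·C(3,2) = 12.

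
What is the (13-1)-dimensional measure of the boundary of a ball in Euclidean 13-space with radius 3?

S_13(3) = 2·π^(13/2)·(3)^12 / Γ(13/2) = 2519424·π^6/385 ≈ 6.29129e+06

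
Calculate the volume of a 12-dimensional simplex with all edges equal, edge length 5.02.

V_12 = √(13) · 5.02^12 / (12! · 2^(12/2)) ≈ 0.0301231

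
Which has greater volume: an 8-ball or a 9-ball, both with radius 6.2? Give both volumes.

V_8(6.2) ≈ 8.8618e+06. V_9(6.2) ≈ 4.46522e+07. The 9-ball is larger.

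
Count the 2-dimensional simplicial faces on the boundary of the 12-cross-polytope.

An n-cross-polytope has 2^(k+1)·C(n,k+1) k-faces. Here 2^3·C(12,3) = 8·220 = 1760.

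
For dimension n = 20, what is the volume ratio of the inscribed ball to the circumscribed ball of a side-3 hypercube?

The radii are 3/2 and 3√20/2, so the volume ratio is (1/√20)^20 = 20^{-20/2} ≈ 9.76562e-14.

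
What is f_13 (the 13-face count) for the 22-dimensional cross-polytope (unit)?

f_13(22-orthoplex) = 2^14 · (22 choose 14) = 5239111680.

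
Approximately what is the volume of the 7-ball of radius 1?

The n-ball volume is π^(n/2)·r^n/Γ(n/2+1). With n=7, r=1: V = 16·π^3/105 ≈ 4.72477.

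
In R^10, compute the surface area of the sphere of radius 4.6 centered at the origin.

S = n·V_n(r)/r = 10·V_10(4.6)/4.6 (volume-to-surface relation), giving 2.35174e+07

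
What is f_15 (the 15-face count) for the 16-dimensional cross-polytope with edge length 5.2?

f_15(16-orthoplex) = 2^16 · (16 choose 16) = 65536.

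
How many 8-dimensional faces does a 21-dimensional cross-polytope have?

An n-cross-polytope has 2^(k+1)·C(n,k+1) k-faces. Here 2^9·C(21,9) = 512·293930 = 150492160.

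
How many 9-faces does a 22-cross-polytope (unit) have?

An n-cross-polytope has 2^(k+1)·C(n,k+1) k-faces. Here 2^10·C(22,10) = 1024·646646 = 662165504.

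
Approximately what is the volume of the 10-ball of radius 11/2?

V = 25937424601·π^5/122880 ≈ 6.45944e+07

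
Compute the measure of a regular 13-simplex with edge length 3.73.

For a regular n-simplex with edge a, V = (a^n / n!)·√((n+1)/2^n). With a=3.73, n=13: V ≈ 0.000179599.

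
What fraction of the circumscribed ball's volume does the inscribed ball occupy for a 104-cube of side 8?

The radii are 8/2 and 8√104/2, so the volume ratio is (1/√104)^104 = 104^{-104/2} ≈ 1.30097e-105.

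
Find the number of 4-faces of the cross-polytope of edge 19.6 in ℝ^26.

Each 4-face is the convex hull of 5 vertices, one chosen as ±e_i from each of 5 distinct axes: 2^5·C(26,5) = 2104960.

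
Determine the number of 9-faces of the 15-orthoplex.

f_9(15-orthoplex) = 2^10 · (15 choose 10) = 3075072.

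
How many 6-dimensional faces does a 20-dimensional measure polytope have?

Choose 6 of 20 axes to span the face (C(20,6) = 38760 ways), then fix each of the remaining 14 coordinates at one of its two extreme values (2^14 = 16384 ways): 38760·16384 = 635043840.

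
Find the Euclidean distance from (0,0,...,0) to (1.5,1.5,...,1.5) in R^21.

d = √(1.5² + 1.5² + ... + 1.5²) [21 terms] = √(21·1.5²) = 1.5√21 ≈ 6.87386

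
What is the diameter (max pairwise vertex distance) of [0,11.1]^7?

||(11.1,11.1,...,11.1)|| = √(7)·11.1 ≈ 29.3678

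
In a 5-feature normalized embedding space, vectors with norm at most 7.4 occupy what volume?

V_5(7.4) = π^(5/2) · (7.4)^5 / Γ(5/2 + 1) ≈ 116804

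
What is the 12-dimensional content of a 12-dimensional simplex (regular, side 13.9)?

V = (13.9^12 / 12!) · √((12+1) / 2^12) ≈ 6118.32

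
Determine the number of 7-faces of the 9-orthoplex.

Each 7-face is the convex hull of 8 vertices, one chosen as ±e_i from each of 8 distinct axes: 2^8·C(9,8) = 2304.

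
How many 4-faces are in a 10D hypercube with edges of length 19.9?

Number of 4-faces = C(10,4) · 2^(10-4) = 210 · 64 = 13440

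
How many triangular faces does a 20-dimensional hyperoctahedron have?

Each 2-face is the convex hull of 3 vertices, one chosen as ±e_i from each of 3 distinct axes: 2^3·C(20,3) = 9120.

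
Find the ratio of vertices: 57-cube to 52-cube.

The 57-cube has 2^57 = 144115188075855872 vertices. The 52-cube has 2^52 = 4503599627370496 vertices. Ratio: 144115188075855872/4503599627370496 = 32.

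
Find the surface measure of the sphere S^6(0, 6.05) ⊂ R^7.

|∂B_7(6.05)| ≈ 1.62185e+06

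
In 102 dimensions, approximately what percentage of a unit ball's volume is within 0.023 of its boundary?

1 - (1-0.023)^102 ≈ 0.906837 ≈ 90.68%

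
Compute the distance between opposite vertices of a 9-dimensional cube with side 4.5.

Diagonal = √9 · 4.5 = 13.5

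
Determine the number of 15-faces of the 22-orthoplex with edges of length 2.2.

Each 15-face is the convex hull of 16 vertices, one chosen as ±e_i from each of 16 distinct axes: 2^16·C(22,16) = 4889837568.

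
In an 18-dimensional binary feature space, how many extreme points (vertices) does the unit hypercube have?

An n-cube has 2^n vertices; for n = 18 that is 2^18 = 262144.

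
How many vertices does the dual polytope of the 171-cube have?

The vertices are ±e_1, ..., ±e_171, so there are 2·171 = 342.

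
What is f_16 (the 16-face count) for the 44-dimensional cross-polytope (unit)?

f_16(44-orthoplex) = 2^17 · (44 choose 17) = 89961765008310272.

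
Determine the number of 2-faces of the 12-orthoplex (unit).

f_2(12-orthoplex) = 2^3 · (12 choose 3) = 1760.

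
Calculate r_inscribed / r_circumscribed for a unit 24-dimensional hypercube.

r_in = 1/2 (half the side); r_out = 1√24/2 (half the diagonal). Ratio = 1/√24 ≈ 0.204124.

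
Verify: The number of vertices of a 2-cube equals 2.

False. The 2-cube has 2^2 = 4 vertices.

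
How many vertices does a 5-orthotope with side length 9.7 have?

The 5-cube has 2^5 = 32 vertices.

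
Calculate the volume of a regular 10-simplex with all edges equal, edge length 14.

For a regular n-simplex with edge a, V = (a^n / n!)·√((n+1)/2^n). With a=14, n=10: V ≈ 8261.59.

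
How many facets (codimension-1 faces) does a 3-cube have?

An n-cube has C(n,k)·2^(n-k) k-faces. Here C(3,2)·2^1 = 3·2 = 6.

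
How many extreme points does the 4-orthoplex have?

The 4-dimensional cross-polytope has 2n = 2·4 = 8 vertices.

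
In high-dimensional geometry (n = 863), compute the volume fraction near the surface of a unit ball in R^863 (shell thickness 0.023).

1 - (1-0.023)^863 ≈ 0.9999999981 ≈ (100 - 1.9e-07)%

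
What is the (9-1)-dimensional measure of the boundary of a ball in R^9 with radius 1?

|∂B_9(1)| = 32·π^4/105 ≈ 29.6866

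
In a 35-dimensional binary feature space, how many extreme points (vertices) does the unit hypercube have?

Each vertex is a binary string of length 35, so there are 2^35 = 34359738368.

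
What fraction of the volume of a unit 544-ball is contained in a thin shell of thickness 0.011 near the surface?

1 - (1-0.011)^544 ≈ 0.997563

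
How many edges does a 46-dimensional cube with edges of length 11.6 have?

An n-cube has n·2^(n-1) edges. With n = 46: 46·35184372088832 = 1618481116086272.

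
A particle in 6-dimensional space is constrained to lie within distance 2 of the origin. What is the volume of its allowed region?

V = 32·π^3/3 ≈ 330.734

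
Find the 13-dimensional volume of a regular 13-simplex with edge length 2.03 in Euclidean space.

For a regular n-simplex with edge a, V = (a^n / n!)·√((n+1)/2^n). With a=2.03, n=13: V ≈ 6.5999e-08.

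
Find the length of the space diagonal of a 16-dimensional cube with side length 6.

d = √(6² + 6² + ... + 6²) [16 terms] = √(16·6²) = 6√16 = 24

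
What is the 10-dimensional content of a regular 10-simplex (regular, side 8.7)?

Volume = 8.7^10 · √(11/2^10) / 10! ≈ 70.9538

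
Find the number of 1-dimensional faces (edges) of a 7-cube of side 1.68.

Number of 1-faces = C(7,1)·2^(7-1) = 7·64 = 448.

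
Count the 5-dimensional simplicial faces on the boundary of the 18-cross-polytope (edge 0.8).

Each 5-face is the convex hull of 6 vertices, one chosen as ±e_i from each of 6 distinct axes: 2^6·C(18,6) = 1188096.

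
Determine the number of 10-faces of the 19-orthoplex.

Number of 10-faces = 2^(10+1) · C(19,10+1) = 2048 · 75582 = 154791936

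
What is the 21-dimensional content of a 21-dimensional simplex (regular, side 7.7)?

Volume = 7.7^21 · √(22/2^21) / 21! ≈ 0.000262034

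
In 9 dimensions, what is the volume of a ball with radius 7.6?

V_9(7.6) = π^(9/2) · (7.6)^9 / Γ(9/2 + 1) ≈ 2.79023e+08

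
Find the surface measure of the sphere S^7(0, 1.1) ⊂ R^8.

The surface area of an n-ball is 2π^(n/2) r^(n-1) / Γ(n/2). For n=8, r=1.1: 63.2743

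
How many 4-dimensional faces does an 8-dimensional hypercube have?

f_4(8-cube) = (8 choose 4) · 2^4 = 1120.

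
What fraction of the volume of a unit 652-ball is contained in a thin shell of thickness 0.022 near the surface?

V(inner)/V(outer) = ((1-0.022)/1)^652 ≈ 5.023e-07, so the shell fraction is 0.9999994977.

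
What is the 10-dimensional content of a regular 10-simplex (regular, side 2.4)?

For a regular n-simplex with edge a, V = (a^n / n!)·√((n+1)/2^n). With a=2.4, n=10: V ≈ 0.000181091.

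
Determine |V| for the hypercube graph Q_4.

The 4-cube has 2^4 = 16 vertices.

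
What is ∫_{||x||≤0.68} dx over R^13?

Volume = π^{13/2}·(0.68)^13/Γ(15/2) ≈ 0.00605281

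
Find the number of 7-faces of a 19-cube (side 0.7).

f_7(19-cube) = (19 choose 7) · 2^12 = 206389248.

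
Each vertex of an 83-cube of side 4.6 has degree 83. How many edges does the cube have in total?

The 83-cube has n·2^(n-1) = 83·2^82 = 83·4835703278458516698824704 = 401363372112056886002450432 edges.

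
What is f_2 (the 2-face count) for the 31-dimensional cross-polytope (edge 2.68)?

Number of 2-faces = 2^(2+1) · C(31,2+1) = 8 · 4495 = 35960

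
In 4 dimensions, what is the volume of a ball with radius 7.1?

The n-ball volume is π^(n/2)·r^n/Γ(n/2+1). With n=4, r=7.1: V ≈ 12540.2.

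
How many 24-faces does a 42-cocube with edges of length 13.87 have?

An n-cross-polytope has 2^(k+1)·C(n,k+1) k-faces. Here 2^25·C(42,25) = 33554432·254661927156 = 8545036317744955392.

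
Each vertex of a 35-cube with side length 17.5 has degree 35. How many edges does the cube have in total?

An n-cube has n·2^(n-1) edges. With n = 35: 35·17179869184 = 601295421440.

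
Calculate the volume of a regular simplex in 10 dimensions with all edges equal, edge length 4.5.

V_10 = √(11) · 4.5^10 / (10! · 2^(10/2)) ≈ 0.0972542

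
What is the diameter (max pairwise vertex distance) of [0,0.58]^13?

d = √(0.58² + 0.58² + ... + 0.58²) [13 terms] = √(13·0.58²) = 0.58√13 ≈ 2.09122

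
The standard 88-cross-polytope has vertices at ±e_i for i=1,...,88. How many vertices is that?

An n-cross-polytope has 2n vertices; here n = 88, giving 176.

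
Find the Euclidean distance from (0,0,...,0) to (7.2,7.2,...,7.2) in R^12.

The space diagonal of an n-cube of side s is s√n. Here 7.2·√12 ≈ 24.9415.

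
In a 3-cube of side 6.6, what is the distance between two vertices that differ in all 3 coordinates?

Diagonal = √3 · 6.6 ≈ 11.4315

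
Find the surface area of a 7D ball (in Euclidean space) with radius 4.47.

The surface area of an n-ball is 2π^(n/2) r^(n-1) / Γ(n/2). For n=7, r=4.47: 263830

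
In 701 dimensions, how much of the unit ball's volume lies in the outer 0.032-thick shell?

V(inner)/V(outer) = ((1-0.032)/1)^701 ≈ 1.255e-10, so the shell fraction is 1 - 1.255e-10.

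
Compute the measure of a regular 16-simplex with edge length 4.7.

V_16 = √(17) · 4.7^16 / (16! · 2^(16/2)) ≈ 4.36446e-05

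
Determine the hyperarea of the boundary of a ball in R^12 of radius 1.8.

S = n·V_n(r)/r = 12·V_12(1.8)/1.8 (volume-to-surface relation), giving 10297.8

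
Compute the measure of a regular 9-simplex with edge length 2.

V = (2^9 / 9!) · √((9+1) / 2^9) ≈ 0.000197184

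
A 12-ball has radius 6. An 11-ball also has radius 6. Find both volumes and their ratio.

V_12(6) ≈ 2.90658e+09. V_11(6) ≈ 6.83547e+08. Ratio V_12/V_11 ≈ 4.252.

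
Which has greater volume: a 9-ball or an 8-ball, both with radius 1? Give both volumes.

V_9(1.0) ≈ 3.29851. V_8(1.0) ≈ 4.05871. The 8-ball is larger.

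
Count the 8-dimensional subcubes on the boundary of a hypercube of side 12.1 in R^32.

Choose 8 of 32 axes to span the face (C(32,8) = 10518300 ways), then fix each of the remaining 24 coordinates at one of its two extreme values (2^24 = 16777216 ways): 10518300·16777216 = 176467791052800.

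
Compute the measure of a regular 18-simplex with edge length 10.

V_18 = √(19) · 10^18 / (18! · 2^(18/2)) ≈ 1.32974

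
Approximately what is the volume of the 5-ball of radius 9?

Volume = π^{5/2}·(9)^5/Γ(7/2) = 157464·π^2/5 ≈ 310821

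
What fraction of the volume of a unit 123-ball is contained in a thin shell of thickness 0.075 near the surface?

1 - (1-0.075)^123 ≈ 0.999932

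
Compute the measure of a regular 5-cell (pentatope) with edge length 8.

Volume = 8^4 · √(5/2^4) / 4! ≈ 95.4056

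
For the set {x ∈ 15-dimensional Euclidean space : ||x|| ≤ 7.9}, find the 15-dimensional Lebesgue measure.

Volume = π^{15/2}·(7.9)^15/Γ(17/2) ≈ 1.11131e+13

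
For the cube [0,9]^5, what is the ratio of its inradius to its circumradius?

Ratio = (s/2)/(s√5/2) = 5^(-1/2) ≈ 0.447214.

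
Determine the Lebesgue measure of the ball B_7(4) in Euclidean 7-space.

Volume = π^{7/2}·(4)^7/Γ(9/2) = 262144·π^3/105 ≈ 77410.6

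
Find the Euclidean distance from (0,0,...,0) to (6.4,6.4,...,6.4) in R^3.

The space diagonal of an n-cube of side s is s√n. Here 6.4·√3 ≈ 11.0851.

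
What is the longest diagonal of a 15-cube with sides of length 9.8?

d = √(9.8² + 9.8² + ... + 9.8²) [15 terms] = √(15·9.8²) = 9.8√15 ≈ 37.9552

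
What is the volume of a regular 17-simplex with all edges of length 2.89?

V = (2.89^17 / 17!) · √((17+1) / 2^17) ≈ 2.25463e-09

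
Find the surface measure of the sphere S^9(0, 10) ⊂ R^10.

S_10(10) = 2·π^(10/2)·(10)^9 / Γ(10/2) = 250000000·π^5/3 ≈ 2.55016e+10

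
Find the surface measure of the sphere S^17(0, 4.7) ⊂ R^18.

S_18(4.7) = 2·π^(18/2)·(4.7)^17 / Γ(18/2) ≈ 3.94023e+11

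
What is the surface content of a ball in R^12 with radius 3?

S_12(3) = 2·π^(12/2)·(3)^11 / Γ(12/2) = 59049·π^6/20 ≈ 2.83845e+06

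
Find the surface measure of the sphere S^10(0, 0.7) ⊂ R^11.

|∂B_11(0.7)| ≈ 0.585434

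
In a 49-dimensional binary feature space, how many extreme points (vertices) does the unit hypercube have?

Each vertex is a binary string of length 49, so there are 2^49 = 562949953421312.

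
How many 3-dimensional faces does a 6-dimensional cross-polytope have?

Each 3-face is the convex hull of 4 vertices, one chosen as ±e_i from each of 4 distinct axes: 2^4·C(6,4) = 240.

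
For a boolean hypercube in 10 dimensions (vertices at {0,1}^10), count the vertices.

An n-cube has 2^n vertices; for n = 10 that is 2^10 = 1024.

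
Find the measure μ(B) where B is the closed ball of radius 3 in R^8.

Volume = π^{8/2}·(3)^8/Γ(5) = 2187·π^4/8 ≈ 26629.2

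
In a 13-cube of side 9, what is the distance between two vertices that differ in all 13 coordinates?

||(9,9,...,9)|| = √(13)·9 ≈ 32.45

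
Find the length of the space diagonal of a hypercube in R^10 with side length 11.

Diagonal = √10 · 11 ≈ 34.7851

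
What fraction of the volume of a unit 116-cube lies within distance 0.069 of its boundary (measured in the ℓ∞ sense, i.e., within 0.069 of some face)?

The inner cube has side 1-2·0.069 = 0.862 and volume (0.862)^116 ≈ 3.303e-08, so the shell holds 0.999999967 of the volume.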